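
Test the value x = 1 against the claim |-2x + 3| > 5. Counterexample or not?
Substitute x = 1 into the relation:
x = 1: LHS = |-2·1 + 3| = |1| = 1; 1 > 5 — FAILS

Since the claim fails at x = 1, this value is a counterexample.

Answer: Yes, x = 1 is a counterexample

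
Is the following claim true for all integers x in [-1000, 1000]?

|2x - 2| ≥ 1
The claim fails at x = 1:
x = 1: LHS = |2·1 - 2| = |0| = 0; 0 ≥ 1 — FAILS

Because a single integer refutes it, the statement is false.

Answer: False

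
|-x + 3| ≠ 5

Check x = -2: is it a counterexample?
Substitute x = -2 into the relation:
x = -2: LHS = |-(-2) + 3| = |5| = 5; 5 ≠ 5 — FAILS

Since the claim fails at x = -2, this value is a counterexample.

Answer: Yes, x = -2 is a counterexample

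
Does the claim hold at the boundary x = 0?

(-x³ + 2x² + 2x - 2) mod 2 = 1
x = 0: LHS = (-0³ + 2·0² + 2·0 - 2) mod 2 = (-2) mod 2 = 0; 0 = 1 — FAILS

The relation fails at x = 0, so x = 0 is a counterexample.

Answer: No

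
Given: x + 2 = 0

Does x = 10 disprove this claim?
Substitute x = 10 into the relation:
x = 10: LHS = 10 + 2 = 12; 12 = 0 — FAILS

Since the claim fails at x = 10, this value is a counterexample.

Answer: Yes, x = 10 is a counterexample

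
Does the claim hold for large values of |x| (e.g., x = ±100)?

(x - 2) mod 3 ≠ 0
x = 100: LHS = (100 - 2) mod 3 = 98 mod 3 = 2; 2 ≠ 0 — holds
x = -100: LHS = ((-100) - 2) mod 3 = (-102) mod 3 = 0; 0 ≠ 0 — FAILS

Answer: Partially: holds for x = 100, fails for x = -100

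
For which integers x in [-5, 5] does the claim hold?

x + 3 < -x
Holds for: {-5, -4, -3, -2}
Fails for: {-1, 0, 1, 2, 3, 4, 5}

Answer: {-5, -4, -3, -2}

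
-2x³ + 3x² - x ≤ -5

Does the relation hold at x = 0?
x = 0: LHS = -2·0³ + 3·0² - 0 = 0; 0 ≤ -5 — FAILS

The relation fails at x = 0, so x = 0 is a counterexample.

Answer: No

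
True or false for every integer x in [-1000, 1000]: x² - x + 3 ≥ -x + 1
Over all integers in [-1000, 1000], LHS − RHS is smallest at x = 0, where it equals 2:
x = 0: LHS = 0² - 0 + 3 = 3, RHS = -0 + 1 = 1; 3 ≥ 1 — holds
At the ends of the range:
x = -1000: LHS = (-1000)² - (-1000) + 3 = 1001003, RHS = -(-1000) + 1 = 1001; 1001003 ≥ 1001 — holds
x = 1000: LHS = 1000² - 1000 + 3 = 999003, RHS = -1000 + 1 = -999; 999003 ≥ -999 — holds
Hence LHS − RHS is never negative, i.e. LHS ≥ RHS throughout, so the relation holds for every integer in [-1000, 1000].

No counterexample exists.

Answer: True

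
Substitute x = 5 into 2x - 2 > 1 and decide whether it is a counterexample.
Substitute x = 5 into the relation:
x = 5: LHS = 2·5 - 2 = 8; 8 > 1 — holds

The claim holds here, so x = 5 is not a counterexample. (A counterexample exists elsewhere, e.g. x = 0.)

Answer: No, x = 5 is not a counterexample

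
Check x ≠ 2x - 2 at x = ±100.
x = 100: RHS = 2·100 - 2 = 198; 100 ≠ 198 — holds
x = -100: RHS = 2·(-100) - 2 = -202; -100 ≠ -202 — holds

Answer: Yes, holds for both x = 100 and x = -100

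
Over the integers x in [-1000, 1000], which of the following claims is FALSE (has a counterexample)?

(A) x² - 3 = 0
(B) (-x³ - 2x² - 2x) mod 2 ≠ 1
(A) x = 0: LHS = 0² - 3 = -3; -3 = 0 — FAILS
(B) x = 1: LHS = (-1³ - 2·1² - 2·1) mod 2 = (-5) mod 2 = 1; 1 ≠ 1 — FAILS

Answer: Both A and B are false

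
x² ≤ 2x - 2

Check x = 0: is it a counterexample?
Substitute x = 0 into the relation:
x = 0: LHS = 0² = 0, RHS = 2·0 - 2 = -2; 0 ≤ -2 — FAILS

Since the claim fails at x = 0, this value is a counterexample.

Answer: Yes, x = 0 is a counterexample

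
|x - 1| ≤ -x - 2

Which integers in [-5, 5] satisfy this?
Over all integers in [-5, 5], LHS − RHS is smallest at x = 0, where it equals 3:
x = 0: LHS = |0 - 1| = |-1| = 1, RHS = -0 - 2 = -2; 1 ≤ -2 — FAILS
At the ends of the range:
x = -5: LHS = |(-5) - 1| = |-6| = 6, RHS = -(-5) - 2 = 3; 6 ≤ 3 — FAILS
x = 5: LHS = |5 - 1| = |4| = 4, RHS = -5 - 2 = -7; 4 ≤ -7 — FAILS
Hence LHS − RHS is never zero or negative, i.e. LHS > RHS throughout, so the claimed relation (≤) fails for every integer in [-5, 5].

Answer: None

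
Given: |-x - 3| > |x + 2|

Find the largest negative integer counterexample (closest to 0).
Testing negative integers from -1 downward:
x = -1: LHS = |-(-1) - 3| = |-2| = 2, RHS = |(-1) + 2| = |1| = 1; 2 > 1 — holds
x = -2: LHS = |-(-2) - 3| = |-1| = 1, RHS = |(-2) + 2| = |0| = 0; 1 > 0 — holds
x = -3: LHS = |-(-3) - 3| = |0| = 0, RHS = |(-3) + 2| = |-1| = 1; 0 > 1 — FAILS  ← closest negative counterexample to 0

Answer: x = -3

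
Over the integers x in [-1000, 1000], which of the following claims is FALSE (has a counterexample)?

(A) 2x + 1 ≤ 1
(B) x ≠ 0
(A) x = 1: LHS = 2·1 + 1 = 3; 3 ≤ 1 — FAILS
(B) x = 0: 0 ≠ 0 — FAILS

Answer: Both A and B are false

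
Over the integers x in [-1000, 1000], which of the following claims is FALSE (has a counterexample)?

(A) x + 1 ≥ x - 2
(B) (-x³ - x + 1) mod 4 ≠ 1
(A) Over all integers in [-1000, 1000], LHS − RHS is smallest at x = 0, where it equals 3:
x = 0: LHS = 0 + 1 = 1, RHS = 0 - 2 = -2; 1 ≥ -2 — holds
At the ends of the range:
x = -1000: LHS = (-1000) + 1 = -999, RHS = (-1000) - 2 = -1002; -999 ≥ -1002 — holds
x = 1000: LHS = 1000 + 1 = 1001, RHS = 1000 - 2 = 998; 1001 ≥ 998 — holds
Hence LHS − RHS is never negative, i.e. LHS ≥ RHS throughout, so the relation holds for every integer in [-1000, 1000].

(B) x = 0: LHS = (-0³ - 0 + 1) mod 4 = 1 mod 4 = 1; 1 ≠ 1 — FAILS

Only (B) has a counterexample.

Answer: B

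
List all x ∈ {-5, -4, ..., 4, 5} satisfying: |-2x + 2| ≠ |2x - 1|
Track d = LHS − RHS over the integers in [-5, 5]. Equality would need d = 0, but d changes sign only between consecutive integers, jumping over 0:
x = 0: LHS = |-2·0 + 2| = |2| = 2, RHS = |2·0 - 1| = |-1| = 1; 2 ≠ 1 — holds  (d = 1)
x = 1: LHS = |-2·1 + 2| = |0| = 0, RHS = |2·1 - 1| = |1| = 1; 0 ≠ 1 — holds  (d = -1)
Away from these crossings d keeps a constant sign, and checking every integer in [-5, 5] confirms d ≠ 0 throughout. Hence the two sides are never equal, so the relation holds for every integer in [-5, 5].

Answer: All integers in [-5, 5]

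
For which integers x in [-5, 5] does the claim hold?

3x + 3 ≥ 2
Holds for: {0, 1, 2, 3, 4, 5}
Fails for: {-5, -4, -3, -2, -1}

Answer: {0, 1, 2, 3, 4, 5}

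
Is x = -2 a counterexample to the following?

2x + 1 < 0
Substitute x = -2 into the relation:
x = -2: LHS = 2·(-2) + 1 = -3; -3 < 0 — holds

The claim holds here, so x = -2 is not a counterexample. (A counterexample exists elsewhere, e.g. x = 0.)

Answer: No, x = -2 is not a counterexample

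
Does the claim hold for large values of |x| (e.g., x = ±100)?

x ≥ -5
x = 100: 100 ≥ -5 — holds
x = -100: -100 ≥ -5 — FAILS

Answer: Partially: holds for x = 100, fails for x = -100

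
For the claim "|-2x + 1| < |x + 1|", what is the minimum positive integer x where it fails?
Testing positive integers:
x = 1: LHS = |-2·1 + 1| = |-1| = 1, RHS = |1 + 1| = |2| = 2; 1 < 2 — holds
x = 2: LHS = |-2·2 + 1| = |-3| = 3, RHS = |2 + 1| = |3| = 3; 3 < 3 — FAILS  ← smallest positive counterexample

Answer: x = 2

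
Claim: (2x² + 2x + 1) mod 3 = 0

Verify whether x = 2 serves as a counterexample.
Substitute x = 2 into the relation:
x = 2: LHS = (2·2² + 2·2 + 1) mod 3 = 13 mod 3 = 1; 1 = 0 — FAILS

Since the claim fails at x = 2, this value is a counterexample.

Answer: Yes, x = 2 is a counterexample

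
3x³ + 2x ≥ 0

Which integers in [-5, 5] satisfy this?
Holds for: {0, 1, 2, 3, 4, 5}
Fails for: {-5, -4, -3, -2, -1}

Answer: {0, 1, 2, 3, 4, 5}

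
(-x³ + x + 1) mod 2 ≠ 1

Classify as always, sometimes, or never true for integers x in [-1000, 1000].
For a polynomial with integer coefficients, its value mod 2 depends only on x mod 2, so it suffices to check one representative of each residue class, x = 0, 1:
x = 0: LHS = (-0³ + 0 + 1) mod 2 = 1 mod 2 = 1; 1 ≠ 1 — FAILS
x = 1: LHS = (-1³ + 1 + 1) mod 2 = 1 mod 2 = 1; 1 ≠ 1 — FAILS
The relation fails in every residue class, so the claimed relation (≠) fails for every integer in [-1000, 1000].

No integer in the range satisfies it.

Answer: Never true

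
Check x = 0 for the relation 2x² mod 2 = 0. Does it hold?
x = 0: LHS = (2·0²) mod 2 = 0 mod 2 = 0; 0 = 0 — holds

The relation is satisfied at x = 0.

Answer: Yes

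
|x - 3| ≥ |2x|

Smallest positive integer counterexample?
Testing positive integers:
x = 1: LHS = |1 - 3| = |-2| = 2, RHS = |2·1| = |2| = 2; 2 ≥ 2 — holds
x = 2: LHS = |2 - 3| = |-1| = 1, RHS = |2·2| = |4| = 4; 1 ≥ 4 — FAILS  ← smallest positive counterexample

Answer: x = 2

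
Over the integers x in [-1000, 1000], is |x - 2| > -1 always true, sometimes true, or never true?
An absolute value is never negative, so the left side is ≥ 0 for every x, while the right side is -1. Tightest case in [-1000, 1000] is x = 2:
x = 2: LHS = |2 - 2| = |0| = 0; 0 > -1 — holds
Hence LHS − RHS is never zero or negative, i.e. LHS > RHS throughout, so the relation holds for every integer in [-1000, 1000].

No counterexample exists.

Answer: Always true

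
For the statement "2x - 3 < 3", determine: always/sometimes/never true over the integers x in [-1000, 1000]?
Holds at x = 0: LHS = 2·0 - 3 = -3; -3 < 3 — holds
Fails at x = 3: LHS = 2·3 - 3 = 3; 3 < 3 — FAILS
It is satisfied by some integers in the range but not all.

Answer: Sometimes true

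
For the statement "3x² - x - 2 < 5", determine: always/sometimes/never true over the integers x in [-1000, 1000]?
Holds at x = 0: LHS = 3·0² - 0 - 2 = -2; -2 < 5 — holds
Fails at x = 2: LHS = 3·2² - 2 - 2 = 8; 8 < 5 — FAILS
It is satisfied by some integers in the range but not all.

Answer: Sometimes true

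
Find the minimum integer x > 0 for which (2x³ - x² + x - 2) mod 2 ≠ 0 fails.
Testing positive integers:
x = 1: LHS = (2·1³ - 1² + 1 - 2) mod 2 = 0 mod 2 = 0; 0 ≠ 0 — FAILS  ← smallest positive counterexample

Answer: x = 1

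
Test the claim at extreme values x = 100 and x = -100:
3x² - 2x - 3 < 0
x = 100: LHS = 3·100² - 2·100 - 3 = 29797; 29797 < 0 — FAILS
x = -100: LHS = 3·(-100)² - 2·(-100) - 3 = 30197; 30197 < 0 — FAILS

Answer: No, fails for both x = 100 and x = -100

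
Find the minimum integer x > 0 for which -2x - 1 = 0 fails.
Testing positive integers:
x = 1: LHS = -2·1 - 1 = -3; -3 = 0 — FAILS  ← smallest positive counterexample

Answer: x = 1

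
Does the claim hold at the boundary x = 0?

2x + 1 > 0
x = 0: LHS = 2·0 + 1 = 1; 1 > 0 — holds

The relation is satisfied at x = 0.

Answer: Yes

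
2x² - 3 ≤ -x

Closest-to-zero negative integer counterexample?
Testing negative integers from -1 downward:
x = -1: LHS = 2·(-1)² - 3 = -1, RHS = -(-1) = 1; -1 ≤ 1 — holds
x = -2: LHS = 2·(-2)² - 3 = 5, RHS = -(-2) = 2; 5 ≤ 2 — FAILS  ← closest negative counterexample to 0

Answer: x = -2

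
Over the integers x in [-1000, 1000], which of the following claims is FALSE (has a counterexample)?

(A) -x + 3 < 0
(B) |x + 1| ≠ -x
(A) x = 0: LHS = -0 + 3 = 3; 3 < 0 — FAILS

(B) Track d = LHS − RHS over the integers in [-1000, 1000]. Equality would need d = 0, but d changes sign only between consecutive integers, jumping over 0:
x = -1: LHS = |(-1) + 1| = |0| = 0, RHS = -(-1) = 1; 0 ≠ 1 — holds  (d = -1)
x = 0: LHS = |0 + 1| = |1| = 1, RHS = -0 = 0; 1 ≠ 0 — holds  (d = 1)
Away from these crossings d keeps a constant sign, and checking every integer in [-1000, 1000] confirms d ≠ 0 throughout. Hence the two sides are never equal, so the relation holds for every integer in [-1000, 1000].

Only (A) has a counterexample.

Answer: A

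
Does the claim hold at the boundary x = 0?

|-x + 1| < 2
x = 0: LHS = |-0 + 1| = |1| = 1; 1 < 2 — holds

The relation is satisfied at x = 0.

Answer: Yes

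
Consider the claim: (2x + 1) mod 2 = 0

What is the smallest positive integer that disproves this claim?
Testing positive integers:
x = 1: LHS = (2·1 + 1) mod 2 = 3 mod 2 = 1; 1 = 0 — FAILS  ← smallest positive counterexample

Answer: x = 1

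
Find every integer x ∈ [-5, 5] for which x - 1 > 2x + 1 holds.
Holds for: {-5, -4, -3}
Fails for: {-2, -1, 0, 1, 2, 3, 4, 5}

Answer: {-5, -4, -3}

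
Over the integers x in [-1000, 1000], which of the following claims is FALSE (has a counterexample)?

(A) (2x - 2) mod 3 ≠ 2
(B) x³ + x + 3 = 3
(A) x = -1: LHS = (2·(-1) - 2) mod 3 = (-4) mod 3 = 2; 2 ≠ 2 — FAILS
(B) x = 1: LHS = 1³ + 1 + 3 = 5; 5 = 3 — FAILS

Answer: Both A and B are false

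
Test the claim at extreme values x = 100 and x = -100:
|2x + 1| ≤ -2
x = 100: LHS = |2·100 + 1| = |201| = 201; 201 ≤ -2 — FAILS
x = -100: LHS = |2·(-100) + 1| = |-199| = 199; 199 ≤ -2 — FAILS

Answer: No, fails for both x = 100 and x = -100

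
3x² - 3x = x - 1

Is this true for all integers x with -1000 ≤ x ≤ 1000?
The claim fails at x = 0:
x = 0: LHS = 3·0² - 3·0 = 0, RHS = 0 - 1 = -1; 0 = -1 — FAILS

Because a single integer refutes it, the statement is false.

Answer: False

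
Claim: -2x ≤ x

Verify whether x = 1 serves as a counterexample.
Substitute x = 1 into the relation:
x = 1: LHS = -2·1 = -2; -2 ≤ 1 — holds

The claim holds here, so x = 1 is not a counterexample. (A counterexample exists elsewhere, e.g. x = -1.)

Answer: No, x = 1 is not a counterexample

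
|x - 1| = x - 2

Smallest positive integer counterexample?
Testing positive integers:
x = 1: LHS = |1 - 1| = |0| = 0, RHS = 1 - 2 = -1; 0 = -1 — FAILS  ← smallest positive counterexample

Answer: x = 1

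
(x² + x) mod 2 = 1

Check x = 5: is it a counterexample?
Substitute x = 5 into the relation:
x = 5: LHS = (5² + 5) mod 2 = 30 mod 2 = 0; 0 = 1 — FAILS

Since the claim fails at x = 5, this value is a counterexample.

Answer: Yes, x = 5 is a counterexample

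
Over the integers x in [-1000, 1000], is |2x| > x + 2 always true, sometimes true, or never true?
Holds at x = -1: LHS = |2·(-1)| = |-2| = 2, RHS = (-1) + 2 = 1; 2 > 1 — holds
Fails at x = 0: LHS = |2·0| = |0| = 0, RHS = 0 + 2 = 2; 0 > 2 — FAILS
It is satisfied by some integers in the range but not all.

Answer: Sometimes true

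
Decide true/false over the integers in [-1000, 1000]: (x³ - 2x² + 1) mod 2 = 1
The claim fails at x = 1:
x = 1: LHS = (1³ - 2·1² + 1) mod 2 = 0 mod 2 = 0; 0 = 1 — FAILS

Because a single integer refutes it, the statement is false.

Answer: False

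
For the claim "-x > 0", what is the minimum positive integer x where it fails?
Testing positive integers:
x = 1: -1 > 0 — FAILS  ← smallest positive counterexample

Answer: x = 1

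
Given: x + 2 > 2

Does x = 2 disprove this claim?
Substitute x = 2 into the relation:
x = 2: LHS = 2 + 2 = 4; 4 > 2 — holds

The claim holds here, so x = 2 is not a counterexample. (A counterexample exists elsewhere, e.g. x = 0.)

Answer: No, x = 2 is not a counterexample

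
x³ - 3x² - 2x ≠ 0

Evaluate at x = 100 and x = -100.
x = 100: LHS = 100³ - 3·100² - 2·100 = 969800; 969800 ≠ 0 — holds
x = -100: LHS = (-100)³ - 3·(-100)² - 2·(-100) = -1029800; -1029800 ≠ 0 — holds

Answer: Yes, holds for both x = 100 and x = -100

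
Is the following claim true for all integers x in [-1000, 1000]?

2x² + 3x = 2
The claim fails at x = 0:
x = 0: LHS = 2·0² + 3·0 = 0; 0 = 2 — FAILS

Because a single integer refutes it, the statement is false.

Answer: False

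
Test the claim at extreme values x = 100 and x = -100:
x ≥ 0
x = 100: 100 ≥ 0 — holds
x = -100: -100 ≥ 0 — FAILS

Answer: Partially: holds for x = 100, fails for x = -100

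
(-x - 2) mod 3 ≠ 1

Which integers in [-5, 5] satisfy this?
Holds for: {-5, -4, -2, -1, 1, 2, 4, 5}
Fails for: {-3, 0, 3}

Answer: {-5, -4, -2, -1, 1, 2, 4, 5}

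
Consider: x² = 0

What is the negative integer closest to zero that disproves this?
Testing negative integers from -1 downward:
x = -1: LHS = (-1)² = 1; 1 = 0 — FAILS  ← closest negative counterexample to 0

Answer: x = -1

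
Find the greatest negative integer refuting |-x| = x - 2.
Testing negative integers from -1 downward:
x = -1: LHS = |-(-1)| = |1| = 1, RHS = (-1) - 2 = -3; 1 = -3 — FAILS  ← closest negative counterexample to 0

Answer: x = -1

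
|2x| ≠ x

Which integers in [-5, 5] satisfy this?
Holds for: {-5, -4, -3, -2, -1, 1, 2, 3, 4, 5}
Fails for: {0}

Answer: {-5, -4, -3, -2, -1, 1, 2, 3, 4, 5}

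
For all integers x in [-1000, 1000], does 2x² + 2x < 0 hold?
The claim fails at x = 0:
x = 0: LHS = 2·0² + 2·0 = 0; 0 < 0 — FAILS

Because a single integer refutes it, the statement is false.

Answer: False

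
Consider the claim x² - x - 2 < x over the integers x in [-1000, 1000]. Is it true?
The claim fails at x = -1:
x = -1: LHS = (-1)² - (-1) - 2 = 0; 0 < -1 — FAILS

Because a single integer refutes it, the statement is false.

Answer: False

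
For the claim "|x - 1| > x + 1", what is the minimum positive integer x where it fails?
Testing positive integers:
x = 1: LHS = |1 - 1| = |0| = 0, RHS = 1 + 1 = 2; 0 > 2 — FAILS  ← smallest positive counterexample

Answer: x = 1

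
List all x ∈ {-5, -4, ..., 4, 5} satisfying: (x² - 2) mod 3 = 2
Holds for: {-5, -4, -2, -1, 1, 2, 4, 5}
Fails for: {-3, 0, 3}

Answer: {-5, -4, -2, -1, 1, 2, 4, 5}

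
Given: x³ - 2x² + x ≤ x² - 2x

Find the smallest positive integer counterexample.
Testing positive integers:
x = 1: LHS = 1³ - 2·1² + 1 = 0, RHS = 1² - 2·1 = -1; 0 ≤ -1 — FAILS  ← smallest positive counterexample

Answer: x = 1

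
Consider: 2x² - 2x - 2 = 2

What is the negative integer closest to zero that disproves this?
Testing negative integers from -1 downward:
x = -1: LHS = 2·(-1)² - 2·(-1) - 2 = 2; 2 = 2 — holds
x = -2: LHS = 2·(-2)² - 2·(-2) - 2 = 10; 10 = 2 — FAILS  ← closest negative counterexample to 0

Answer: x = -2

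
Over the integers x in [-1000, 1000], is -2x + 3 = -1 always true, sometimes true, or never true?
Holds at x = 2: LHS = -2·2 + 3 = -1; -1 = -1 — holds
Fails at x = 0: LHS = -2·0 + 3 = 3; 3 = -1 — FAILS
It is satisfied by some integers in the range but not all.

Answer: Sometimes true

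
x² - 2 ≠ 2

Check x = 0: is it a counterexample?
Substitute x = 0 into the relation:
x = 0: LHS = 0² - 2 = -2; -2 ≠ 2 — holds

The claim holds here, so x = 0 is not a counterexample. (A counterexample exists elsewhere, e.g. x = 2.)

Answer: No, x = 0 is not a counterexample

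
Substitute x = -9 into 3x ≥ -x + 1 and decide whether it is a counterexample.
Substitute x = -9 into the relation:
x = -9: LHS = 3·(-9) = -27, RHS = -(-9) + 1 = 10; -27 ≥ 10 — FAILS

Since the claim fails at x = -9, this value is a counterexample.

Answer: Yes, x = -9 is a counterexample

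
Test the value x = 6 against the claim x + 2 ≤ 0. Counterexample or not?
Substitute x = 6 into the relation:
x = 6: LHS = 6 + 2 = 8; 8 ≤ 0 — FAILS

Since the claim fails at x = 6, this value is a counterexample.

Answer: Yes, x = 6 is a counterexample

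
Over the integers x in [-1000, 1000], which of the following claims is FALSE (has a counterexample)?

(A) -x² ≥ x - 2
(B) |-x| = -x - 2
(A) x = 2: LHS = -2² = -4, RHS = 2 - 2 = 0; -4 ≥ 0 — FAILS
(B) x = 0: LHS = |-0| = |0| = 0, RHS = -0 - 2 = -2; 0 = -2 — FAILS

Answer: Both A and B are false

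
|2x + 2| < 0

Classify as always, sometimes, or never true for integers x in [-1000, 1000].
An absolute value is never negative, so the left side is ≥ 0 for every x, while the right side is 0. Tightest case in [-1000, 1000] is x = -1:
x = -1: LHS = |2·(-1) + 2| = |0| = 0; 0 < 0 — FAILS
Hence LHS − RHS is never negative, i.e. LHS ≥ RHS throughout, so the claimed relation (<) fails for every integer in [-1000, 1000].

No integer in the range satisfies it.

Answer: Never true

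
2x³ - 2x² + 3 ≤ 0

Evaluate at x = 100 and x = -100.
x = 100: LHS = 2·100³ - 2·100² + 3 = 1980003; 1980003 ≤ 0 — FAILS
x = -100: LHS = 2·(-100)³ - 2·(-100)² + 3 = -2019997; -2019997 ≤ 0 — holds

Answer: Partially: fails for x = 100, holds for x = -100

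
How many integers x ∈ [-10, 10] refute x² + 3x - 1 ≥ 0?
Counterexamples in [-10, 10]: {-3, -2, -1, 0}.

Counting them gives 4 values.

Answer: 4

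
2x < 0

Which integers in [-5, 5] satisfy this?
Holds for: {-5, -4, -3, -2, -1}
Fails for: {0, 1, 2, 3, 4, 5}

Answer: {-5, -4, -3, -2, -1}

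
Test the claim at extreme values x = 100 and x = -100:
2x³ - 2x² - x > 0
x = 100: LHS = 2·100³ - 2·100² - 100 = 1979900; 1979900 > 0 — holds
x = -100: LHS = 2·(-100)³ - 2·(-100)² - (-100) = -2019900; -2019900 > 0 — FAILS

Answer: Partially: holds for x = 100, fails for x = -100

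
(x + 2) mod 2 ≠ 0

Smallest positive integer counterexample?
Testing positive integers:
x = 1: LHS = (1 + 2) mod 2 = 3 mod 2 = 1; 1 ≠ 0 — holds
x = 2: LHS = (2 + 2) mod 2 = 4 mod 2 = 0; 0 ≠ 0 — FAILS  ← smallest positive counterexample

Answer: x = 2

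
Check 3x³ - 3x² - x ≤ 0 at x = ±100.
x = 100: LHS = 3·100³ - 3·100² - 100 = 2969900; 2969900 ≤ 0 — FAILS
x = -100: LHS = 3·(-100)³ - 3·(-100)² - (-100) = -3029900; -3029900 ≤ 0 — holds

Answer: Partially: fails for x = 100, holds for x = -100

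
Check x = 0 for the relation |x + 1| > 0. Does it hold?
x = 0: LHS = |0 + 1| = |1| = 1; 1 > 0 — holds

The relation is satisfied at x = 0.

Answer: Yes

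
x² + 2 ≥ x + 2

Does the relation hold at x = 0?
x = 0: LHS = 0² + 2 = 2, RHS = 0 + 2 = 2; 2 ≥ 2 — holds

The relation is satisfied at x = 0.

Answer: Yes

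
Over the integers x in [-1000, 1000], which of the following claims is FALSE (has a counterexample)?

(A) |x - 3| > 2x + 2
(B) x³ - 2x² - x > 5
(A) x = 1: LHS = |1 - 3| = |-2| = 2, RHS = 2·1 + 2 = 4; 2 > 4 — FAILS
(B) x = 0: LHS = 0³ - 2·0² - 0 = 0; 0 > 5 — FAILS

Answer: Both A and B are false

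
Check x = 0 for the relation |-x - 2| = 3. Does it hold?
x = 0: LHS = |-0 - 2| = |-2| = 2; 2 = 3 — FAILS

The relation fails at x = 0, so x = 0 is a counterexample.

Answer: No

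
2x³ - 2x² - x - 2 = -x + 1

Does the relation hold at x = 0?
x = 0: LHS = 2·0³ - 2·0² - 0 - 2 = -2, RHS = -0 + 1 = 1; -2 = 1 — FAILS

The relation fails at x = 0, so x = 0 is a counterexample.

Answer: No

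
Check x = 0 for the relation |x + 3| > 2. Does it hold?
x = 0: LHS = |0 + 3| = |3| = 3; 3 > 2 — holds

The relation is satisfied at x = 0.

Answer: Yes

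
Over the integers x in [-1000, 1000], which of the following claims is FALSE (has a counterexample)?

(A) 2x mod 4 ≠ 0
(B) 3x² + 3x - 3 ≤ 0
(A) x = 0: LHS = (2·0) mod 4 = 0 mod 4 = 0; 0 ≠ 0 — FAILS
(B) x = 1: LHS = 3·1² + 3·1 - 3 = 3; 3 ≤ 0 — FAILS

Answer: Both A and B are false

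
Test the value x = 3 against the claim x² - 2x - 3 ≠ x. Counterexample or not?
Substitute x = 3 into the relation:
x = 3: LHS = 3² - 2·3 - 3 = 0; 0 ≠ 3 — holds

The relation holds at x = 3, so it is not a counterexample.

Answer: No, x = 3 is not a counterexample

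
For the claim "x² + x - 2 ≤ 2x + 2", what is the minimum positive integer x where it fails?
Testing positive integers:
x = 1: LHS = 1² + 1 - 2 = 0, RHS = 2·1 + 2 = 4; 0 ≤ 4 — holds
x = 2: LHS = 2² + 2 - 2 = 4, RHS = 2·2 + 2 = 6; 4 ≤ 6 — holds
x = 3: LHS = 3² + 3 - 2 = 10, RHS = 2·3 + 2 = 8; 10 ≤ 8 — FAILS  ← smallest positive counterexample

Answer: x = 3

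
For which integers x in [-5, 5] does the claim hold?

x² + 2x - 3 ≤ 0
Holds for: {-3, -2, -1, 0, 1}
Fails for: {-5, -4, 2, 3, 4, 5}

Answer: {-3, -2, -1, 0, 1}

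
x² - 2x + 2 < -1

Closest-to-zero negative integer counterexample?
Testing negative integers from -1 downward:
x = -1: LHS = (-1)² - 2·(-1) + 2 = 5; 5 < -1 — FAILS  ← closest negative counterexample to 0

Answer: x = -1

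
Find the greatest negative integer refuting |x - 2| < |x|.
Testing negative integers from -1 downward:
x = -1: LHS = |(-1) - 2| = |-3| = 3, RHS = |-1| = 1; 3 < 1 — FAILS  ← closest negative counterexample to 0

Answer: x = -1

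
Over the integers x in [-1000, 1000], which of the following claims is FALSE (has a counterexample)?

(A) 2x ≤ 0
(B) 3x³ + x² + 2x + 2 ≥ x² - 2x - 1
(A) x = 1: LHS = 2·1 = 2; 2 ≤ 0 — FAILS
(B) x = -1: LHS = 3·(-1)³ + (-1)² + 2·(-1) + 2 = -2, RHS = (-1)² - 2·(-1) - 1 = 2; -2 ≥ 2 — FAILS

Answer: Both A and B are false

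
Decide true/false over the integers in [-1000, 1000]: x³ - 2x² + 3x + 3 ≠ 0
Track d = LHS − RHS over the integers in [-1000, 1000]. Equality would need d = 0, but d changes sign only between consecutive integers, jumping over 0:
x = -1: LHS = (-1)³ - 2·(-1)² + 3·(-1) + 3 = -3; -3 ≠ 0 — holds  (d = -3)
x = 0: LHS = 0³ - 2·0² + 3·0 + 3 = 3; 3 ≠ 0 — holds  (d = 3)
Away from these crossings d keeps a constant sign, and checking every integer in [-1000, 1000] confirms d ≠ 0 throughout. Hence the two sides are never equal, so the relation holds for every integer in [-1000, 1000].

No counterexample exists.

Answer: True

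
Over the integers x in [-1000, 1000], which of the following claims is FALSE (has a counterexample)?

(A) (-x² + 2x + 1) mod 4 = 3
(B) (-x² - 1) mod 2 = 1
(A) x = 0: LHS = (-0² + 2·0 + 1) mod 4 = 1 mod 4 = 1; 1 = 3 — FAILS
(B) x = 1: LHS = (-1² - 1) mod 2 = (-2) mod 2 = 0; 0 = 1 — FAILS

Answer: Both A and B are false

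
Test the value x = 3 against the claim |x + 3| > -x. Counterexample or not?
Substitute x = 3 into the relation:
x = 3: LHS = |3 + 3| = |6| = 6; 6 > -3 — holds

The claim holds here, so x = 3 is not a counterexample. (A counterexample exists elsewhere, e.g. x = -2.)

Answer: No, x = 3 is not a counterexample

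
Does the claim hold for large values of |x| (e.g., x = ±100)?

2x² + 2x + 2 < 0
x = 100: LHS = 2·100² + 2·100 + 2 = 20202; 20202 < 0 — FAILS
x = -100: LHS = 2·(-100)² + 2·(-100) + 2 = 19802; 19802 < 0 — FAILS

Answer: No, fails for both x = 100 and x = -100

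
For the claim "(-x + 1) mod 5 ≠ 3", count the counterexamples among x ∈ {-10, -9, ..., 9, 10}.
Counterexamples in [-10, 10]: {-7, -2, 3, 8}.

Counting them gives 4 values.

Answer: 4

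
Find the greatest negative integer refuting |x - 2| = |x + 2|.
Testing negative integers from -1 downward:
x = -1: LHS = |(-1) - 2| = |-3| = 3, RHS = |(-1) + 2| = |1| = 1; 3 = 1 — FAILS  ← closest negative counterexample to 0

Answer: x = -1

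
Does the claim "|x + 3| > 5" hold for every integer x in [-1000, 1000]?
The claim fails at x = 0:
x = 0: LHS = |0 + 3| = |3| = 3; 3 > 5 — FAILS

Because a single integer refutes it, the statement is false.

Answer: False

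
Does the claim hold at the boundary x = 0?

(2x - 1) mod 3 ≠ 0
x = 0: LHS = (2·0 - 1) mod 3 = (-1) mod 3 = 2; 2 ≠ 0 — holds

The relation is satisfied at x = 0.

Answer: Yes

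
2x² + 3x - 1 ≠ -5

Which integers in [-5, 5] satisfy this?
Over all integers in [-5, 5], LHS − RHS is always positive; it is smallest at x = -1, where it equals 3:
x = -1: LHS = 2·(-1)² + 3·(-1) - 1 = -2; -2 ≠ -5 — holds
At the ends of the range:
x = -5: LHS = 2·(-5)² + 3·(-5) - 1 = 34; 34 ≠ -5 — holds
x = 5: LHS = 2·5² + 3·5 - 1 = 64; 64 ≠ -5 — holds
Hence LHS − RHS is never 0, i.e. the two sides are never equal, so the relation holds for every integer in [-5, 5].

Answer: All integers in [-5, 5]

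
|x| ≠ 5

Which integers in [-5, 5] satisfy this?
Holds for: {-4, -3, -2, -1, 0, 1, 2, 3, 4}
Fails for: {-5, 5}

Answer: {-4, -3, -2, -1, 0, 1, 2, 3, 4}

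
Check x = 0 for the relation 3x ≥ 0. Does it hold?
x = 0: LHS = 3·0 = 0; 0 ≥ 0 — holds

The relation is satisfied at x = 0.

Answer: Yes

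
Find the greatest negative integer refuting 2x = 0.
Testing negative integers from -1 downward:
x = -1: LHS = 2·(-1) = -2; -2 = 0 — FAILS  ← closest negative counterexample to 0

Answer: x = -1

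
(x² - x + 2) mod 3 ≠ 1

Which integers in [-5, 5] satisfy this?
Holds for: {-5, -3, -2, 0, 1, 3, 4}
Fails for: {-4, -1, 2, 5}

Answer: {-5, -3, -2, 0, 1, 3, 4}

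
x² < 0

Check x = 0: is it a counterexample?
Substitute x = 0 into the relation:
x = 0: LHS = 0² = 0; 0 < 0 — FAILS

Since the claim fails at x = 0, this value is a counterexample.

Answer: Yes, x = 0 is a counterexample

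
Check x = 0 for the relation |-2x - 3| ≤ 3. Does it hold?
x = 0: LHS = |-2·0 - 3| = |-3| = 3; 3 ≤ 3 — holds

The relation is satisfied at x = 0.

Answer: Yes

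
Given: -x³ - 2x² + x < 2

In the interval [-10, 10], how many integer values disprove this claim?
Counterexamples in [-10, 10]: {-10, -9, -8, -7, -6, -5, -4, -3}.

Counting them gives 8 values.

Answer: 8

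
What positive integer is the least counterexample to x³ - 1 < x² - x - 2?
Testing positive integers:
x = 1: LHS = 1³ - 1 = 0, RHS = 1² - 1 - 2 = -2; 0 < -2 — FAILS  ← smallest positive counterexample

Answer: x = 1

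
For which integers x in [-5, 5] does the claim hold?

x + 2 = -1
Holds for: {-3}
Fails for: {-5, -4, -2, -1, 0, 1, 2, 3, 4, 5}

Answer: {-3}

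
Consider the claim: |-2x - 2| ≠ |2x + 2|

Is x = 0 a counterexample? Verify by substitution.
Substitute x = 0 into the relation:
x = 0: LHS = |-2·0 - 2| = |-2| = 2, RHS = |2·0 + 2| = |2| = 2; 2 ≠ 2 — FAILS

Since the claim fails at x = 0, this value is a counterexample.

Answer: Yes, x = 0 is a counterexample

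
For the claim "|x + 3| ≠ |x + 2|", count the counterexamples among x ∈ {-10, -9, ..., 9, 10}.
Track d = LHS − RHS over the integers in [-10, 10]. Equality would need d = 0, but d changes sign only between consecutive integers, jumping over 0:
x = -3: LHS = |(-3) + 3| = |0| = 0, RHS = |(-3) + 2| = |-1| = 1; 0 ≠ 1 — holds  (d = -1)
x = -2: LHS = |(-2) + 3| = |1| = 1, RHS = |(-2) + 2| = |0| = 0; 1 ≠ 0 — holds  (d = 1)
Away from these crossings d keeps a constant sign, and checking every integer in [-10, 10] confirms d ≠ 0 throughout. Hence the two sides are never equal, so the relation holds for every integer in [-10, 10].

No counterexample appears in that range.

Answer: 0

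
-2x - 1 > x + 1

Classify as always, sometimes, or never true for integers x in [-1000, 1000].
Holds at x = -1: LHS = -2·(-1) - 1 = 1, RHS = (-1) + 1 = 0; 1 > 0 — holds
Fails at x = 0: LHS = -2·0 - 1 = -1, RHS = 0 + 1 = 1; -1 > 1 — FAILS
It is satisfied by some integers in the range but not all.

Answer: Sometimes true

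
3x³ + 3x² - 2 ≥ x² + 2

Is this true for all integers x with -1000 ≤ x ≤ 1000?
The claim fails at x = 0:
x = 0: LHS = 3·0³ + 3·0² - 2 = -2, RHS = 0² + 2 = 2; -2 ≥ 2 — FAILS

Because a single integer refutes it, the statement is false.

Answer: False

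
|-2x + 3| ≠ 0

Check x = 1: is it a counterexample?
Substitute x = 1 into the relation:
x = 1: LHS = |-2·1 + 3| = |1| = 1; 1 ≠ 0 — holds

The relation holds at x = 1, so it is not a counterexample.

Answer: No, x = 1 is not a counterexample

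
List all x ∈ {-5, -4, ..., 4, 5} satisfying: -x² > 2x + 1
Over all integers in [-5, 5], LHS − RHS is largest at x = -1, where it equals 0:
x = -1: LHS = -(-1)² = -1, RHS = 2·(-1) + 1 = -1; -1 > -1 — FAILS
At the ends of the range:
x = -5: LHS = -(-5)² = -25, RHS = 2·(-5) + 1 = -9; -25 > -9 — FAILS
x = 5: LHS = -5² = -25, RHS = 2·5 + 1 = 11; -25 > 11 — FAILS
Hence LHS − RHS is never positive, i.e. LHS ≤ RHS throughout, so the claimed relation (>) fails for every integer in [-5, 5].

Answer: None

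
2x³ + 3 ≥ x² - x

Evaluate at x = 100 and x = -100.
x = 100: LHS = 2·100³ + 3 = 2000003, RHS = 100² - 100 = 9900; 2000003 ≥ 9900 — holds
x = -100: LHS = 2·(-100)³ + 3 = -1999997, RHS = (-100)² - (-100) = 10100; -1999997 ≥ 10100 — FAILS

Answer: Partially: holds for x = 100, fails for x = -100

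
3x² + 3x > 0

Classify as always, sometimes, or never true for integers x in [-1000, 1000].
Holds at x = 1: LHS = 3·1² + 3·1 = 6; 6 > 0 — holds
Fails at x = 0: LHS = 3·0² + 3·0 = 0; 0 > 0 — FAILS
It is satisfied by some integers in the range but not all.

Answer: Sometimes true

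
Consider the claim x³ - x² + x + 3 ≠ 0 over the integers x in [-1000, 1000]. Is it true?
The claim fails at x = -1:
x = -1: LHS = (-1)³ - (-1)² + (-1) + 3 = 0; 0 ≠ 0 — FAILS

Because a single integer refutes it, the statement is false.

Answer: False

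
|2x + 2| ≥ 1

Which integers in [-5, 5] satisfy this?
Holds for: {-5, -4, -3, -2, 0, 1, 2, 3, 4, 5}
Fails for: {-1}

Answer: {-5, -4, -3, -2, 0, 1, 2, 3, 4, 5}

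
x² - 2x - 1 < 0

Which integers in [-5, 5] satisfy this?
Holds for: {0, 1, 2}
Fails for: {-5, -4, -3, -2, -1, 3, 4, 5}

Answer: {0, 1, 2}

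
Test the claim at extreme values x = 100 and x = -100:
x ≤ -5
x = 100: 100 ≤ -5 — FAILS
x = -100: -100 ≤ -5 — holds

Answer: Partially: fails for x = 100, holds for x = -100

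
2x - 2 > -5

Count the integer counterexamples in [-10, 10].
Counterexamples in [-10, 10]: {-10, -9, -8, -7, -6, -5, -4, -3, -2}.

Counting them gives 9 values.

Answer: 9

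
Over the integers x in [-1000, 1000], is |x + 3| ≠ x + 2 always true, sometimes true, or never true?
Over all integers in [-1000, 1000], LHS − RHS is always positive; it is smallest at x = 0, where it equals 1:
x = 0: LHS = |0 + 3| = |3| = 3, RHS = 0 + 2 = 2; 3 ≠ 2 — holds
At the ends of the range:
x = -1000: LHS = |(-1000) + 3| = |-997| = 997, RHS = (-1000) + 2 = -998; 997 ≠ -998 — holds
x = 1000: LHS = |1000 + 3| = |1003| = 1003, RHS = 1000 + 2 = 1002; 1003 ≠ 1002 — holds
Hence LHS − RHS is never 0, i.e. the two sides are never equal, so the relation holds for every integer in [-1000, 1000].

No counterexample exists.

Answer: Always true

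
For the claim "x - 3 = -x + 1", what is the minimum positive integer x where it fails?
Testing positive integers:
x = 1: LHS = 1 - 3 = -2, RHS = -1 + 1 = 0; -2 = 0 — FAILS  ← smallest positive counterexample

Answer: x = 1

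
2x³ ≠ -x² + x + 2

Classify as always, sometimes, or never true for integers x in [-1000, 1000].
Holds at x = 0: LHS = 2·0³ = 0, RHS = -0² + 0 + 2 = 2; 0 ≠ 2 — holds
Fails at x = 1: LHS = 2·1³ = 2, RHS = -1² + 1 + 2 = 2; 2 ≠ 2 — FAILS
It is satisfied by some integers in the range but not all.

Answer: Sometimes true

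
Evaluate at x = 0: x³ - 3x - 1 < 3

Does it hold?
x = 0: LHS = 0³ - 3·0 - 1 = -1; -1 < 3 — holds

The relation is satisfied at x = 0.

Answer: Yes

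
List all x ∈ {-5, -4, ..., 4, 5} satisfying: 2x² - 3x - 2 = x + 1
Track d = LHS − RHS over the integers in [-5, 5]. Equality would need d = 0, but d changes sign only between consecutive integers, jumping over 0:
x = -1: LHS = 2·(-1)² - 3·(-1) - 2 = 3, RHS = (-1) + 1 = 0; 3 = 0 — FAILS  (d = 3)
x = 0: LHS = 2·0² - 3·0 - 2 = -2, RHS = 0 + 1 = 1; -2 = 1 — FAILS  (d = -3)
x = 2: LHS = 2·2² - 3·2 - 2 = 0, RHS = 2 + 1 = 3; 0 = 3 — FAILS  (d = -3)
x = 3: LHS = 2·3² - 3·3 - 2 = 7, RHS = 3 + 1 = 4; 7 = 4 — FAILS  (d = 3)
Away from these crossings d keeps a constant sign, and checking every integer in [-5, 5] confirms d ≠ 0 throughout. Hence the two sides are never equal, so the claimed relation (=) fails for every integer in [-5, 5].

Answer: None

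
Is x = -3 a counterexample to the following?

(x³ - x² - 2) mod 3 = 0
Substitute x = -3 into the relation:
x = -3: LHS = ((-3)³ - (-3)² - 2) mod 3 = (-38) mod 3 = 1; 1 = 0 — FAILS

Since the claim fails at x = -3, this value is a counterexample.

Answer: Yes, x = -3 is a counterexample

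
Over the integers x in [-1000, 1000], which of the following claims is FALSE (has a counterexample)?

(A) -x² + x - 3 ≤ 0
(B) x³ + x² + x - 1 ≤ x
(A) Over all integers in [-1000, 1000], LHS − RHS is largest at x = 0, where it equals -3:
x = 0: LHS = -0² + 0 - 3 = -3; -3 ≤ 0 — holds
At the ends of the range:
x = -1000: LHS = -(-1000)² + (-1000) - 3 = -1001003; -1001003 ≤ 0 — holds
x = 1000: LHS = -1000² + 1000 - 3 = -999003; -999003 ≤ 0 — holds
Hence LHS − RHS is never positive, i.e. LHS ≤ RHS throughout, so the relation holds for every integer in [-1000, 1000].

(B) x = 1: LHS = 1³ + 1² + 1 - 1 = 2; 2 ≤ 1 — FAILS

Only (B) has a counterexample.

Answer: B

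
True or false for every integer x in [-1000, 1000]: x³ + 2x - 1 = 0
The claim fails at x = 0:
x = 0: LHS = 0³ + 2·0 - 1 = -1; -1 = 0 — FAILS

Because a single integer refutes it, the statement is false.

Answer: False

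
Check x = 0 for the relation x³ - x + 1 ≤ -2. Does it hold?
x = 0: LHS = 0³ - 0 + 1 = 1; 1 ≤ -2 — FAILS

The relation fails at x = 0, so x = 0 is a counterexample.

Answer: No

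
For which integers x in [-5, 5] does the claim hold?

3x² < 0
Over all integers in [-5, 5], LHS − RHS is smallest at x = 0, where it equals 0:
x = 0: LHS = 3·0² = 0; 0 < 0 — FAILS
At the ends of the range:
x = -5: LHS = 3·(-5)² = 75; 75 < 0 — FAILS
x = 5: LHS = 3·5² = 75; 75 < 0 — FAILS
Hence LHS − RHS is never negative, i.e. LHS ≥ RHS throughout, so the claimed relation (<) fails for every integer in [-5, 5].

Answer: None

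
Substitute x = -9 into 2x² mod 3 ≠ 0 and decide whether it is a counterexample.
Substitute x = -9 into the relation:
x = -9: LHS = (2·(-9)²) mod 3 = 162 mod 3 = 0; 0 ≠ 0 — FAILS

Since the claim fails at x = -9, this value is a counterexample.

Answer: Yes, x = -9 is a counterexample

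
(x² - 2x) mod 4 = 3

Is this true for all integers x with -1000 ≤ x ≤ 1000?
The claim fails at x = 0:
x = 0: LHS = (0² - 2·0) mod 4 = 0 mod 4 = 0; 0 = 3 — FAILS

Because a single integer refutes it, the statement is false.

Answer: False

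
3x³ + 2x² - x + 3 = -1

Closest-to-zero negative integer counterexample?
Testing negative integers from -1 downward:
x = -1: LHS = 3·(-1)³ + 2·(-1)² - (-1) + 3 = 3; 3 = -1 — FAILS  ← closest negative counterexample to 0

Answer: x = -1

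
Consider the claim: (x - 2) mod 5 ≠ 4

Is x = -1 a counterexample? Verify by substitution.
Substitute x = -1 into the relation:
x = -1: LHS = ((-1) - 2) mod 5 = (-3) mod 5 = 2; 2 ≠ 4 — holds

The claim holds here, so x = -1 is not a counterexample. (A counterexample exists elsewhere, e.g. x = 1.)

Answer: No, x = -1 is not a counterexample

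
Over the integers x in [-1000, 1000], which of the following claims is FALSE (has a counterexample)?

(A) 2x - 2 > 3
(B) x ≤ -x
(A) x = 0: LHS = 2·0 - 2 = -2; -2 > 3 — FAILS
(B) x = 1: 1 ≤ -1 — FAILS

Answer: Both A and B are false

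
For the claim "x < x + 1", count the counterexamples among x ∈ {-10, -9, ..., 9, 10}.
Over all integers in [-10, 10], LHS − RHS is largest at x = 0, where it equals -1:
x = 0: RHS = 0 + 1 = 1; 0 < 1 — holds
At the ends of the range:
x = -10: RHS = (-10) + 1 = -9; -10 < -9 — holds
x = 10: RHS = 10 + 1 = 11; 10 < 11 — holds
Hence LHS − RHS is never zero or positive, i.e. LHS < RHS throughout, so the relation holds for every integer in [-10, 10].

No counterexample appears in that range.

Answer: 0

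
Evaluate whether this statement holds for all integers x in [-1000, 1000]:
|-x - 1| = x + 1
The claim fails at x = -2:
x = -2: LHS = |-(-2) - 1| = |1| = 1, RHS = (-2) + 1 = -1; 1 = -1 — FAILS

Because a single integer refutes it, the statement is false.

Answer: False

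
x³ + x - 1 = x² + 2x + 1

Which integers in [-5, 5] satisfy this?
Holds for: {2}
Fails for: {-5, -4, -3, -2, -1, 0, 1, 3, 4, 5}

Answer: {2}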